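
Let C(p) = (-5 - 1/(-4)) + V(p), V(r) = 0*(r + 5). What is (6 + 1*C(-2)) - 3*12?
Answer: -139/4 ≈ -34.750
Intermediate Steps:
V(r) = 0 (V(r) = 0*(5 + r) = 0)
C(p) = -19/4 (C(p) = (-5 - 1/(-4)) + 0 = (-5 - 1*(-¼)) + 0 = (-5 + ¼) + 0 = -19/4 + 0 = -19/4)
(6 + 1*C(-2)) - 3*12 = (6 + 1*(-19/4)) - 3*12 = (6 - 19/4) - 36 = 5/4 - 36 = -139/4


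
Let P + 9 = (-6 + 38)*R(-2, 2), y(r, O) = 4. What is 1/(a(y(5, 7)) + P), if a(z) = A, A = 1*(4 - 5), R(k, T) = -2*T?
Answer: -1/138 ≈ -0.0072464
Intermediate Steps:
P = -137 (P = -9 + (-6 + 38)*(-2*2) = -9 + 32*(-4) = -9 - 128 = -137)
A = -1 (A = 1*(-1) = -1)
a(z) = -1
1/(a(y(5, 7)) + P) = 1/(-1 - 137) = 1/(-138) = -1/138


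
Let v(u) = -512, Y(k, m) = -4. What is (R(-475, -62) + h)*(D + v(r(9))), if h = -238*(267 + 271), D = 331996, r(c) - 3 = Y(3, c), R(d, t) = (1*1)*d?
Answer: -42601992196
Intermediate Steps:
R(d, t) = d (R(d, t) = 1*d = d)
r(c) = -1 (r(c) = 3 - 4 = -1)
h = -128044 (h = -238*538 = -128044)
(R(-475, -62) + h)*(D + v(r(9))) = (-475 - 128044)*(331996 - 512) = -128519*331484 = -42601992196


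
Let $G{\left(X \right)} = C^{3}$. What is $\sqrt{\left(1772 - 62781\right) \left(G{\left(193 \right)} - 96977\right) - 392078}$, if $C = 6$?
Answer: $\sqrt{5902899771} \approx 76830.0$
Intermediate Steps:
$G{\left(X \right)} = 216$ ($G{\left(X \right)} = 6^{3} = 216$)
$\sqrt{\left(1772 - 62781\right) \left(G{\left(193 \right)} - 96977\right) - 392078} = \sqrt{\left(1772 - 62781\right) \left(216 - 96977\right) - 392078} = \sqrt{\left(-61009\right) \left(-96761\right) - 392078} = \sqrt{5903291849 - 392078} = \sqrt{5902899771}$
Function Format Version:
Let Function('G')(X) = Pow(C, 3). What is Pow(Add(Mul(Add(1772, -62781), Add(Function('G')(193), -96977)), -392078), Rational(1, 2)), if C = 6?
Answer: Pow(5902899771, Rational(1, 2)) ≈ 76830.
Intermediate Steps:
Function('G')(X) = 216 (Function('G')(X) = Pow(6, 3) = 216)
Pow(Add(Mul(Add(1772, -62781), Add(Function('G')(193), -96977)), -392078), Rational(1, 2)) = Pow(Add(Mul(Add(1772, -62781), Add(216, -96977)), -392078), Rational(1, 2)) = Pow(Add(Mul(-61009, -96761), -392078), Rational(1, 2)) = Pow(Add(5903291849, -392078), Rational(1, 2)) = Pow(5902899771, Rational(1, 2))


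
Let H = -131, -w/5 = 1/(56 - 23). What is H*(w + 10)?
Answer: -42575/33 ≈ -1290.2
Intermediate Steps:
w = -5/33 (w = -5/(56 - 23) = -5/33 ≈ -0.15152)
H*(w + 10) = -131*(-5/33 + 10) = -131*325/33 = -42575/33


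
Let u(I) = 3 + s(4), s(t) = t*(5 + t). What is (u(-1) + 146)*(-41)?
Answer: -7585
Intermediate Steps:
u(I) = 39 (u(I) = 3 + 4*(5 + 4) = 3 + 4*9 = 3 + 36 = 39)
(u(-1) + 146)*(-41) = (39 + 146)*(-41) = 185*(-41) = -7585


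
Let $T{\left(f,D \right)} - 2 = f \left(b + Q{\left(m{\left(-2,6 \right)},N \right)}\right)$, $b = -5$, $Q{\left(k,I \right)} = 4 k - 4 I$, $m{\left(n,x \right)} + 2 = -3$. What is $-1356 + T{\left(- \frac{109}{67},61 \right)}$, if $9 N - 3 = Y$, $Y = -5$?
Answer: $- \frac{792809}{603} \approx -1314.8$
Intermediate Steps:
$m{\left(n,x \right)} = -5$ ($m{\left(n,x \right)} = -2 - 3 = -5$)
$N = - \frac{2}{9}$ ($N = \frac{1}{3} + \frac{1}{9} \left(-5\right) = \frac{1}{3} - \frac{5}{9} = - \frac{2}{9} \approx -0.22222$)
$Q{\left(k,I \right)} = - 4 I + 4 k$
$T{\left(f,D \right)} = 2 - \frac{217 f}{9}$ ($T{\left(f,D \right)} = 2 + f \left(-5 + \left(\left(-4\right) \left(- \frac{2}{9}\right) + 4 \left(-5\right)\right)\right) = 2 + f \left(-5 + \left(\frac{8}{9} - 20\right)\right) = 2 + f \left(-5 - \frac{172}{9}\right) = 2 + f \left(- \frac{217}{9}\right) = 2 - \frac{217 f}{9}$)
$-1356 + T{\left(- \frac{109}{67},61 \right)} = -1356 - \left(-2 + \frac{217 \left(- \frac{109}{67}\right)}{9}\right) = -1356 - \left(-2 + \frac{217 \left(\left(-109\right) \frac{1}{67}\right)}{9}\right) = -1356 + \left(2 - - \frac{23653}{603}\right) = -1356 + \left(2 + \frac{23653}{603}\right) = -1356 + \frac{24859}{603} = - \frac{792809}{603}$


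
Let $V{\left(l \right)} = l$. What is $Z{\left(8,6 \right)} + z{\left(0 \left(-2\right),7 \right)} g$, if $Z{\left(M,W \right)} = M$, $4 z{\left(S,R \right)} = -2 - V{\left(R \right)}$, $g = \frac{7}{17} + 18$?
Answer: $- \frac{2273}{68} \approx -33.426$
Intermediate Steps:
$g = \frac{313}{17}$ ($g = 7 \cdot \frac{1}{17} + 18 = \frac{7}{17} + 18 = \frac{313}{17} \approx 18.412$)
$z{\left(S,R \right)} = - \frac{1}{2} - \frac{R}{4}$ ($z{\left(S,R \right)} = \frac{-2 - R}{4} = - \frac{1}{2} - \frac{R}{4}$)
$Z{\left(8,6 \right)} + z{\left(0 \left(-2\right),7 \right)} g = 8 + \left(- \frac{1}{2} - \frac{7}{4}\right) \frac{313}{17} = 8 - \frac{2817}{68} = - \frac{2273}{68}$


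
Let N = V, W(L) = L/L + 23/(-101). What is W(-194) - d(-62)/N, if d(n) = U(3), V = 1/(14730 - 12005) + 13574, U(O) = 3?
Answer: 961442701/1245301417 ≈ 0.77206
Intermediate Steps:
W(L) = 78/101 (W(L) = 1 + 23*(-1/101) = 1 - 23/101 = 78/101)
V = 36989151/2725 (V = 1/2725 + 13574 = 36989151/2725 ≈ 13574.)
d(n) = 3
N = 36989151/2725 ≈ 13574.
W(-194) - d(-62)/N = 78/101 - 3/36989151/2725 = 78/101 - 3*2725/36989151 = 78/101 - 1*2725/12329717 = 78/101 - 2725/12329717 = 961442701/1245301417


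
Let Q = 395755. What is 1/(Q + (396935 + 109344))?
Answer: 1/902034 ≈ 1.1086e-6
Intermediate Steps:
1/(Q + (396935 + 109344)) = 1/(395755 + (396935 + 109344)) = 1/(395755 + 506279) = 1/902034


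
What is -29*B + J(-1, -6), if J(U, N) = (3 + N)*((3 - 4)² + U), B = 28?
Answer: -812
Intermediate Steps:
J(U, N) = (1 + U)*(3 + N) (J(U, N) = (3 + N)*((-1)² + U) = (3 + N)*(1 + U) = (1 + U)*(3 + N))
-29*B + J(-1, -6) = -29*28 + (3 - 6 + 3*(-1) - 6*(-1)) = -812 + (3 - 6 - 3 + 6) = -812 + 0 = -812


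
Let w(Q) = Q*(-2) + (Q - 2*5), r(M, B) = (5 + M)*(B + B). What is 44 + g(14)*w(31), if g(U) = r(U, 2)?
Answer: -3072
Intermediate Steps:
r(M, B) = 2*B*(5 + M) (r(M, B) = (5 + M)*(2*B) = 2*B*(5 + M))
w(Q) = -10 - Q (w(Q) = -2*Q + (Q - 10) = -2*Q + (-10 + Q) = -10 - Q)
g(U) = 20 + 4*U (g(U) = 2*2*(5 + U) = 20 + 4*U)
44 + g(14)*w(31) = 44 + (20 + 4*14)*(-10 - 1*31) = 44 + (20 + 56)*(-10 - 31) = 44 + 76*(-41) = 44 - 3116 = -3072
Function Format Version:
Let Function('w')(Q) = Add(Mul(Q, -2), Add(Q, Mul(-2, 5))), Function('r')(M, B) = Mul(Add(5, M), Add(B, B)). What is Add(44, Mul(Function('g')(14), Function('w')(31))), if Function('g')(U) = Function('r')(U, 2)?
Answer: -3072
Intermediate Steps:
Function('r')(M, B) = Mul(2, B, Add(5, M)) (Function('r')(M, B) = Mul(Add(5, M), Mul(2, B)) = Mul(2, B, Add(5, M)))
Function('w')(Q) = Add(-10, Mul(-1, Q)) (Function('w')(Q) = Add(Mul(-2, Q), Add(Q, -10)) = Add(Mul(-2, Q), Add(-10, Q)) = Add(-10, Mul(-1, Q)))
Function('g')(U) = Add(20, Mul(4, U)) (Function('g')(U) = Mul(2, 2, Add(5, U)) = Add(20, Mul(4, U)))
Add(44, Mul(Function('g')(14), Function('w')(31))) = Add(44, Mul(Add(20, Mul(4, 14)), Add(-10, Mul(-1, 31)))) = Add(44, Mul(Add(20, 56), Add(-10, -31))) = Add(44, Mul(76, -41)) = Add(44, -3116) = -3072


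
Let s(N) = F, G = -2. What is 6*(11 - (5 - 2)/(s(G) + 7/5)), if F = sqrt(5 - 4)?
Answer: 117/2 ≈ 58.500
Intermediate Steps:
F = 1 (F = sqrt(1) = 1)
s(N) = 1
6*(11 - (5 - 2)/(s(G) + 7/5)) = 6*(11 - (5 - 2)/(1 + 7/5)) = 6*(11 - 3/(1 + 7*(1/5))) = 6*(11 - 3/(1 + 7/5)) = 6*(11 - 3/12/5) = 6*(11 - 3*5/12) = 6*(11 - 1*5/4) = 6*(11 - 5/4) = 6*(39/4) = 117/2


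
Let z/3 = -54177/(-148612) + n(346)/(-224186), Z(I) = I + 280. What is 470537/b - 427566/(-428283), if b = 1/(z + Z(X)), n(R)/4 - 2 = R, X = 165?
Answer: 499164452646632149619731/2378164833773076 ≈ 2.0989e+8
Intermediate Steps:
n(R) = 8 + 4*R
Z(I) = 280 + I
z = 17908285527/16658364916 (z = 3*(-54177/(-148612) + (8 + 4*346)/(-224186)) = 3*(-54177*(-1/148612) + (8 + 1384)*(-1/224186)) = 3*(54177/148612 + 1392*(-1/224186)) = 3*(54177/148612 - 696/112093) = 3*(5969428509/16658364916) = 17908285527/16658364916 ≈ 1.0750)
b = 16658364916/7430880673147 (b = 1/(17908285527/16658364916 + (280 + 165)) = 1/(17908285527/16658364916 + 445) = 1/(7430880673147/16658364916) = 16658364916/7430880673147 ≈ 0.0022418)
470537/b - 427566/(-428283) = 470537/(16658364916/7430880673147) - 427566/(-428283) = 470537*(7430880673147/16658364916) - 427566*(-1/428283) = 3496504299300569939/16658364916 + 142522/142761 = 499164452646632149619731/2378164833773076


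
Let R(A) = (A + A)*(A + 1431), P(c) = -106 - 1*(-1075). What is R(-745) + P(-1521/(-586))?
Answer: -1021171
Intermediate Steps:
P(c) = 969 (P(c) = -106 + 1075 = 969)
R(A) = 2*A*(1431 + A) (R(A) = (2*A)*(1431 + A) = 2*A*(1431 + A))
R(-745) + P(-1521/(-586)) = 2*(-745)*(1431 - 745) + 969 = 2*(-745)*686 + 969 = -1022140 + 969 = -1021171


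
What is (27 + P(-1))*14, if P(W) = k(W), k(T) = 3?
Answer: 420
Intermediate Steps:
P(W) = 3
(27 + P(-1))*14 = (27 + 3)*14 = 30*14 = 420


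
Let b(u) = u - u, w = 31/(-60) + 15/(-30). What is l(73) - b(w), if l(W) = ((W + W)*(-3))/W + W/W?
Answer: -5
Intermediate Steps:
w = -61/60 (w = 31*(-1/60) + 15*(-1/30) = -31/60 - ½ = -61/60 ≈ -1.0167)
l(W) = -5 (l(W) = ((2*W)*(-3))/W + 1 = (-6*W)/W + 1 = -6 + 1 = -5)
b(u) = 0
l(73) - b(w) = -5 - 1*0 = -5 + 0 = -5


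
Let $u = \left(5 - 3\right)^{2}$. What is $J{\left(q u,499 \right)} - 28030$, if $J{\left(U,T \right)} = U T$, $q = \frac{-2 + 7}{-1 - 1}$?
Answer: $-33020$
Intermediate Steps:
$q = - \frac{5}{2}$ ($q = \frac{5}{-2} = 5 \left(- \frac{1}{2}\right) = - \frac{5}{2} \approx -2.5$)
$u = 4$ ($u = 2^{2} = 4$)
$J{\left(U,T \right)} = T U$
$J{\left(q u,499 \right)} - 28030 = 499 \left(\left(- \frac{5}{2}\right) 4\right) - 28030 = 499 \left(-10\right) - 28030 = -4990 - 28030 = -33020$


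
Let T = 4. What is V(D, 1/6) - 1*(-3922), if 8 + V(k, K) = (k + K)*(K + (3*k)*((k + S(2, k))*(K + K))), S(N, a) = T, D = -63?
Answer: -8267327/36 ≈ -2.2965e+5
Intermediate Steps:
S(N, a) = 4
V(k, K) = -8 + (K + k)*(K + 6*K*k*(4 + k)) (V(k, K) = -8 + (k + K)*(K + (3*k)*((k + 4)*(K + K))) = -8 + (K + k)*(K + (3*k)*((4 + k)*(2*K))) = -8 + (K + k)*(K + (3*k)*(2*K*(4 + k))) = -8 + (K + k)*(K + 6*K*k*(4 + k)))
V(D, 1/6) - 1*(-3922) = (-8 + (1/6)² - 63/6 + 6*(-63)³/6 + 6*(1/6)²*(-63)² + 24*(-63)²/6 + 24*(-63)*(1/6)²) - 1*(-3922) = (-8 + (⅙)² + (⅙)*(-63) + 6*(⅙)*(-250047) + 6*(⅙)²*3969 + 24*(⅙)*3969 + 24*(-63)*(⅙)²) + 3922 = (-8 + 1/36 - 21/2 - 250047 + 6*(1/36)*3969 + 15876 + 24*(-63)*(1/36)) + 3922 = (-8 + 1/36 - 21/2 - 250047 + 1323/2 + 15876 - 42) + 3922 = -8408519/36 + 3922 = -8267327/36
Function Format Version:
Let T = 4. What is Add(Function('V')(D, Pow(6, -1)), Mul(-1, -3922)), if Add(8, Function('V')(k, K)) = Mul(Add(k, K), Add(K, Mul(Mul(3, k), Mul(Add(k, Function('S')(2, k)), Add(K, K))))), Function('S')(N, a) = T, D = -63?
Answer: Rational(-8267327, 36) ≈ -2.2965e+5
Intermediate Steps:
Function('S')(N, a) = 4
Function('V')(k, K) = Add(-8, Mul(Add(K, k), Add(K, Mul(6, K, k, Add(4, k))))) (Function('V')(k, K) = Add(-8, Mul(Add(k, K), Add(K, Mul(Mul(3, k), Mul(Add(k, 4), Add(K, K)))))) = Add(-8, Mul(Add(K, k), Add(K, Mul(Mul(3, k), Mul(Add(4, k), Mul(2, K)))))) = Add(-8, Mul(Add(K, k), Add(K, Mul(Mul(3, k), Mul(2, K, Add(4, k)))))) = Add(-8, Mul(Add(K, k), Add(K, Mul(6, K, k, Add(4, k))))))
Add(Function('V')(D, Pow(6, -1)), Mul(-1, -3922)) = Add(Add(-8, Pow(Pow(6, -1), 2), Mul(Pow(6, -1), -63), Mul(6, Pow(6, -1), Pow(-63, 3)), Mul(6, Pow(Pow(6, -1), 2), Pow(-63, 2)), Mul(24, Pow(6, -1), Pow(-63, 2)), Mul(24, -63, Pow(Pow(6, -1), 2))), Mul(-1, -3922)) = Add(Add(-8, Pow(Rational(1, 6), 2), Mul(Rational(1, 6), -63), Mul(6, Rational(1, 6), -250047), Mul(6, Pow(Rational(1, 6), 2), 3969), Mul(24, Rational(1, 6), 3969), Mul(24, -63, Pow(Rational(1, 6), 2))), 3922) = Add(Add(-8, Rational(1, 36), Rational(-21, 2), -250047, Mul(6, Rational(1, 36), 3969), 15876, Mul(24, -63, Rational(1, 36))), 3922) = Add(Add(-8, Rational(1, 36), Rational(-21, 2), -250047, Rational(1323, 2), 15876, -42), 3922) = Add(Rational(-8408519, 36), 3922) = Rational(-8267327, 36)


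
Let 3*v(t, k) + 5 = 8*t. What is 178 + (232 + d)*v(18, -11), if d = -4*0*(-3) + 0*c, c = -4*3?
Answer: 32782/3 ≈ 10927.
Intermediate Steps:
c = -12
d = 0 (d = -4*0*(-3) + 0*(-12) = 0*(-3) + 0 = 0 + 0 = 0)
v(t, k) = -5/3 + 8*t/3 (v(t, k) = -5/3 + (8*t)/3 = -5/3 + 8*t/3)
178 + (232 + d)*v(18, -11) = 178 + (232 + 0)*(-5/3 + (8/3)*18) = 178 + 232*(-5/3 + 48) = 178 + 232*(139/3) = 178 + 32248/3 = 32782/3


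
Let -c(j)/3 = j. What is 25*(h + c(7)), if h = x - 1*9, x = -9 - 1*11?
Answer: -1250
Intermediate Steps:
x = -20 (x = -9 - 11 = -20)
c(j) = -3*j
h = -29 (h = -20 - 1*9 = -20 - 9 = -29)
25*(h + c(7)) = 25*(-29 - 3*7) = 25*(-29 - 21) = 25*(-50) = -1250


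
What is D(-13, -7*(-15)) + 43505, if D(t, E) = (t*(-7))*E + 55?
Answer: 53115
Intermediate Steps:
D(t, E) = 55 - 7*E*t (D(t, E) = (-7*t)*E + 55 = -7*E*t + 55 = 55 - 7*E*t)
D(-13, -7*(-15)) + 43505 = (55 - 7*(-7*(-15))*(-13)) + 43505 = (55 - 7*105*(-13)) + 43505 = (55 + 9555) + 43505 = 9610 + 43505 = 53115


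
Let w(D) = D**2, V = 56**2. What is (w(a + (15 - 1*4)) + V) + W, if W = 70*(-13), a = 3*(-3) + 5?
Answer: 2275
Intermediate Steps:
a = -4 (a = -9 + 5 = -4)
V = 3136
W = -910
(w(a + (15 - 1*4)) + V) + W = ((-4 + (15 - 1*4))**2 + 3136) - 910 = ((-4 + (15 - 4))**2 + 3136) - 910 = ((-4 + 11)**2 + 3136) - 910 = (7**2 + 3136) - 910 = (49 + 3136) - 910 = 3185 - 910 = 2275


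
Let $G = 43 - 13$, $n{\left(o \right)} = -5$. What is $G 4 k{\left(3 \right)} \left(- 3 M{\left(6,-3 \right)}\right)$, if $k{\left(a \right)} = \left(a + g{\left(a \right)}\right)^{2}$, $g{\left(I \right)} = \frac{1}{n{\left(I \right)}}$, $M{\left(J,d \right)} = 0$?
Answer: $0$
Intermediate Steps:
$g{\left(I \right)} = - \frac{1}{5}$ ($g{\left(I \right)} = \frac{1}{-5} = - \frac{1}{5}$)
$k{\left(a \right)} = \left(- \frac{1}{5} + a\right)^{2}$ ($k{\left(a \right)} = \left(a - \frac{1}{5}\right)^{2} = \left(- \frac{1}{5} + a\right)^{2}$)
$G = 30$ ($G = 43 - 13 = 30$)
$G 4 k{\left(3 \right)} \left(- 3 M{\left(6,-3 \right)}\right) = 30 \cdot 4 \frac{\left(-1 + 5 \cdot 3\right)^{2}}{25} \left(\left(-3\right) 0\right) = 30 \cdot 4 \frac{\left(-1 + 15\right)^{2}}{25} \cdot 0 = 30 \cdot 4 \frac{14^{2}}{25} \cdot 0 = 30 \cdot 4 \cdot \frac{1}{25} \cdot 196 \cdot 0 = 30 \cdot 4 \cdot \frac{196}{25} \cdot 0 = 30 \cdot \frac{784}{25} \cdot 0 = 30 \cdot 0 = 0$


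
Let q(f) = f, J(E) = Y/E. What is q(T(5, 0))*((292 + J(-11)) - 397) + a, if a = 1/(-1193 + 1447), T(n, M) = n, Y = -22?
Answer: -130809/254 ≈ -515.00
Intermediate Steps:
J(E) = -22/E
a = 1/254 ≈ 0.0039370
q(T(5, 0))*((292 + J(-11)) - 397) + a = 5*((292 - 22/(-11)) - 397) + 1/254 = 5*((292 - 22*(-1/11)) - 397) + 1/254 = 5*((292 + 2) - 397) + 1/254 = 5*(294 - 397) + 1/254 = 5*(-103) + 1/254 = -515 + 1/254 = -130809/254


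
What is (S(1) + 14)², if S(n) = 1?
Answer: 225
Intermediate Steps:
(S(1) + 14)² = (1 + 14)² = 15² = 225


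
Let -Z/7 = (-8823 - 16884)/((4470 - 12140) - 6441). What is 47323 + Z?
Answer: 667594904/14111 ≈ 47310.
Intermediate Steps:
Z = -179949/14111 (Z = -7*(-8823 - 16884)/((4470 - 12140) - 6441) = -(-179949)/(-7670 - 6441) = -(-179949)/(-14111) = -(-179949)*(-1)/14111 = -7*25707/14111 = -179949/14111 ≈ -12.752)
47323 + Z = 47323 - 179949/14111 = 667594904/14111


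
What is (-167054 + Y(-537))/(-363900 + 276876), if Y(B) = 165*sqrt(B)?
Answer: 83527/43512 - 55*I*sqrt(537)/29008 ≈ 1.9196 - 0.043937*I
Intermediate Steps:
(-167054 + Y(-537))/(-363900 + 276876) = (-167054 + 165*sqrt(-537))/(-363900 + 276876) = (-167054 + 165*(I*sqrt(537)))/(-87024) = (-167054 + 165*I*sqrt(537))*(-1/87024) = 83527/43512 - 55*I*sqrt(537)/29008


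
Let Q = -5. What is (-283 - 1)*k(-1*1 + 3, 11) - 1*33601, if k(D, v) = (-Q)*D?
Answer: -36441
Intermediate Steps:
k(D, v) = 5*D (k(D, v) = (-1*(-5))*D = 5*D)
(-283 - 1)*k(-1*1 + 3, 11) - 1*33601 = (-283 - 1)*(5*(-1*1 + 3)) - 1*33601 = -1420*(-1 + 3) - 33601 = -1420*2 - 33601 = -284*10 - 33601 = -2840 - 33601 = -36441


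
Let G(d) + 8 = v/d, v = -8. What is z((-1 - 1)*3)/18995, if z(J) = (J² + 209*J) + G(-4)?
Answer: -1224/18995 ≈ -0.064438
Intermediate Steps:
G(d) = -8 - 8/d
z(J) = -6 + J² + 209*J (z(J) = (J² + 209*J) + (-8 - 8/(-4)) = (J² + 209*J) + (-8 - 8*(-¼)) = (J² + 209*J) + (-8 + 2) = (J² + 209*J) - 6 = -6 + J² + 209*J)
z((-1 - 1)*3)/18995 = (-6 + ((-1 - 1)*3)² + 209*((-1 - 1)*3))/18995 = (-6 + (-2*3)² + 209*(-2*3))*(1/18995) = (-6 + (-6)² + 209*(-6))*(1/18995) = (-6 + 36 - 1254)*(1/18995) = -1224*1/18995 = -1224/18995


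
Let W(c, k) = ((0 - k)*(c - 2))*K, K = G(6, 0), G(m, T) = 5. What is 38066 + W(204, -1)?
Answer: 39076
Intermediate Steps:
K = 5
W(c, k) = -5*k*(-2 + c) (W(c, k) = ((0 - k)*(c - 2))*5 = ((-k)*(-2 + c))*5 = -k*(-2 + c)*5 = -5*k*(-2 + c))
38066 + W(204, -1) = 38066 + 5*(-1)*(2 - 1*204) = 38066 + 5*(-1)*(2 - 204) = 38066 + 5*(-1)*(-202) = 38066 + 1010 = 39076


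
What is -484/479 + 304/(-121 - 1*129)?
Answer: -133308/59875 ≈ -2.2264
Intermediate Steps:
-484/479 + 304/(-121 - 1*129) = -484*1/479 + 304/(-121 - 129) = -484/479 + 304/(-250) = -484/479 + 304*(-1/250) = -484/479 - 152/125 = -133308/59875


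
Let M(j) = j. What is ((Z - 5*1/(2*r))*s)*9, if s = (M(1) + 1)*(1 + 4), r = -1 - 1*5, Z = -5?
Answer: -825/2 ≈ -412.50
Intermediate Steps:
r = -6 (r = -1 - 5 = -6)
s = 10 (s = (1 + 1)*(1 + 4) = 2*5 = 10)
((Z - 5*1/(2*r))*s)*9 = ((-5 - 5/(2*(-6)))*10)*9 = ((-5 - 5/(-12))*10)*9 = ((-5 - 5*(-1/12))*10)*9 = ((-5 + 5/12)*10)*9 = -55/12*10*9 = -275/6*9 = -825/2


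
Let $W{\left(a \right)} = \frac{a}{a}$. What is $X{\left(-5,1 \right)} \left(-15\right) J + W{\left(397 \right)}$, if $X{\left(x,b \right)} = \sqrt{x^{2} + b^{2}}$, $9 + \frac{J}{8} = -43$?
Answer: $1 + 6240 \sqrt{26} \approx 31819.0$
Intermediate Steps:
$J = -416$ ($J = -72 + 8 \left(-43\right) = -72 - 344 = -416$)
$X{\left(x,b \right)} = \sqrt{b^{2} + x^{2}}$
$W{\left(a \right)} = 1$
$X{\left(-5,1 \right)} \left(-15\right) J + W{\left(397 \right)} = \sqrt{1^{2} + \left(-5\right)^{2}} \left(-15\right) \left(-416\right) + 1 = \sqrt{1 + 25} \left(-15\right) \left(-416\right) + 1 = \sqrt{26} \left(-15\right) \left(-416\right) + 1 = - 15 \sqrt{26} \left(-416\right) + 1 = 6240 \sqrt{26} + 1 = 1 + 6240 \sqrt{26}$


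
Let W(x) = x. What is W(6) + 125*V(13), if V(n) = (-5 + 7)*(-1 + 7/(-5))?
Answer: -594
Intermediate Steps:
V(n) = -24/5 (V(n) = 2*(-1 + 7*(-⅕)) = 2*(-1 - 7/5) = 2*(-12/5) = -24/5)
W(6) + 125*V(13) = 6 + 125*(-24/5) = 6 - 600 = -594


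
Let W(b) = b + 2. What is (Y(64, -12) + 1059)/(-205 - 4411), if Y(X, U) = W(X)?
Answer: -1125/4616 ≈ -0.24372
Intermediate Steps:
W(b) = 2 + b
Y(X, U) = 2 + X
(Y(64, -12) + 1059)/(-205 - 4411) = ((2 + 64) + 1059)/(-205 - 4411) = (66 + 1059)/(-4616) = 1125*(-1/4616) = -1125/4616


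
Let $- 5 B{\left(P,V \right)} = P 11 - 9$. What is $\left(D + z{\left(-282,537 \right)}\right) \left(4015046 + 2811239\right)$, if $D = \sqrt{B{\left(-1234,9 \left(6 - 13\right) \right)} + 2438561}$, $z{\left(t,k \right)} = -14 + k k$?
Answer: $1968393411175 + 2730514 \sqrt{15257985} \approx 1.9791 \cdot 10^{12}$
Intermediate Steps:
$B{\left(P,V \right)} = \frac{9}{5} - \frac{11 P}{5}$ ($B{\left(P,V \right)} = - \frac{P 11 - 9}{5} = - \frac{11 P - 9}{5} = - \frac{-9 + 11 P}{5} = \frac{9}{5} - \frac{11 P}{5}$)
$z{\left(t,k \right)} = -14 + k^{2}$
$D = \frac{2 \sqrt{15257985}}{5}$ ($D = \sqrt{\left(\frac{9}{5} - - \frac{13574}{5}\right) + 2438561} = \sqrt{\left(\frac{9}{5} + \frac{13574}{5}\right) + 2438561} = \sqrt{\frac{13583}{5} + 2438561} = \sqrt{\frac{12206388}{5}} = \frac{2 \sqrt{15257985}}{5} \approx 1562.5$)
$\left(D + z{\left(-282,537 \right)}\right) \left(4015046 + 2811239\right) = \left(\frac{2 \sqrt{15257985}}{5} - \left(14 - 537^{2}\right)\right) \left(4015046 + 2811239\right) = \left(\frac{2 \sqrt{15257985}}{5} + \left(-14 + 288369\right)\right) 6826285 = \left(\frac{2 \sqrt{15257985}}{5} + 288355\right) 6826285 = \left(288355 + \frac{2 \sqrt{15257985}}{5}\right) 6826285 = 1968393411175 + 2730514 \sqrt{15257985}$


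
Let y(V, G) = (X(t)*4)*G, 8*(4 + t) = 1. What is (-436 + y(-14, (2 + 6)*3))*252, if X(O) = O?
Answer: -203616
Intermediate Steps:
t = -31/8 (t = -4 + (⅛)*1 = -4 + ⅛ = -31/8 ≈ -3.8750)
y(V, G) = -31*G/2 (y(V, G) = (-31/8*4)*G = -31*G/2)
(-436 + y(-14, (2 + 6)*3))*252 = (-436 - 31*(2 + 6)*3/2)*252 = (-436 - 124*3)*252 = (-436 - 31/2*24)*252 = (-436 - 372)*252 = -808*252 = -203616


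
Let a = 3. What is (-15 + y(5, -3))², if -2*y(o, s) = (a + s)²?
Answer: 225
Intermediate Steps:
y(o, s) = -(3 + s)²/2
(-15 + y(5, -3))² = (-15 - (3 - 3)²/2)² = (-15 - ½*0²)² = (-15 - ½*0)² = (-15 + 0)² = (-15)² = 225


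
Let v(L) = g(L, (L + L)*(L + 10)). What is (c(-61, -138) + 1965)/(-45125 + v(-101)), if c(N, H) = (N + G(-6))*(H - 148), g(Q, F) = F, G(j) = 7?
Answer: -17409/26743 ≈ -0.65097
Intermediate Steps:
v(L) = 2*L*(10 + L) (v(L) = (L + L)*(L + 10) = (2*L)*(10 + L) = 2*L*(10 + L))
c(N, H) = (-148 + H)*(7 + N) (c(N, H) = (N + 7)*(H - 148) = (7 + N)*(-148 + H) = (-148 + H)*(7 + N))
(c(-61, -138) + 1965)/(-45125 + v(-101)) = ((-1036 - 148*(-61) + 7*(-138) - 138*(-61)) + 1965)/(-45125 + 2*(-101)*(10 - 101)) = ((-1036 + 9028 - 966 + 8418) + 1965)/(-45125 + 2*(-101)*(-91)) = (15444 + 1965)/(-45125 + 18382) = 17409/(-26743) = 17409*(-1/26743) = -17409/26743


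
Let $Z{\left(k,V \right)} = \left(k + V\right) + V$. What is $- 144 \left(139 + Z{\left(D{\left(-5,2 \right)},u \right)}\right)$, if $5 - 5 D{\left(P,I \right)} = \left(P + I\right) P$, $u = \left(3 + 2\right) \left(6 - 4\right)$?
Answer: $-22608$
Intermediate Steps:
$u = 10$ ($u = 5 \cdot 2 = 10$)
$D{\left(P,I \right)} = 1 - \frac{P \left(I + P\right)}{5}$ ($D{\left(P,I \right)} = 1 - \frac{\left(P + I\right) P}{5} = 1 - \frac{\left(I + P\right) P}{5} = 1 - \frac{P \left(I + P\right)}{5}$)
$Z{\left(k,V \right)} = k + 2 V$ ($Z{\left(k,V \right)} = \left(V + k\right) + V = k + 2 V$)
$- 144 \left(139 + Z{\left(D{\left(-5,2 \right)},u \right)}\right) = - 144 \left(139 + \left(\left(1 - \frac{\left(-5\right)^{2}}{5} - \frac{2}{5} \left(-5\right)\right) + 2 \cdot 10\right)\right) = - 144 \left(139 + \left(\left(1 - 5 + 2\right) + 20\right)\right) = - 144 \left(139 + \left(-2 + 20\right)\right) = - 144 \left(139 + 18\right) = \left(-144\right) 157 = -22608$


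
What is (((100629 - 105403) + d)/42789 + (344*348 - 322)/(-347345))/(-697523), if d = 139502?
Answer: -8337703690/2073393423805443 ≈ -4.0213e-6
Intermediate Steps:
(((100629 - 105403) + d)/42789 + (344*348 - 322)/(-347345))/(-697523) = (((100629 - 105403) + 139502)/42789 + (344*348 - 322)/(-347345))/(-697523) = ((-4774 + 139502)*(1/42789) + (119712 - 322)*(-1/347345))*(-1/697523) = (134728*(1/42789) + 119390*(-1/347345))*(-1/697523) = (134728/42789 - 23878/69469)*(-1/697523) = (8337703690/2972509041)*(-1/697523) = -8337703690/2073393423805443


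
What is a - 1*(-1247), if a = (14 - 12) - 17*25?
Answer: 824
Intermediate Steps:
a = -423 (a = 2 - 425 = -423)
a - 1*(-1247) = -423 - 1*(-1247) = -423 + 1247 = 824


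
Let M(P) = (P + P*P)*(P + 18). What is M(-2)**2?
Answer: 1024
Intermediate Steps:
M(P) = (18 + P)*(P + P**2) (M(P) = (P + P**2)*(18 + P) = (18 + P)*(P + P**2))
M(-2)**2 = (-2*(18 + (-2)**2 + 19*(-2)))**2 = (-2*(18 + 4 - 38))**2 = (-2*(-16))**2 = 32**2 = 1024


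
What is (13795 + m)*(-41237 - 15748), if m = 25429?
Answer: -2235179640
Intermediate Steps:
(13795 + m)*(-41237 - 15748) = (13795 + 25429)*(-41237 - 15748) = 39224*(-56985) = -2235179640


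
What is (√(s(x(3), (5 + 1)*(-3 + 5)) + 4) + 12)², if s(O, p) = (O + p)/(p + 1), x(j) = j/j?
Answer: (12 + √5)² ≈ 202.67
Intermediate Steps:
x(j) = 1
s(O, p) = (O + p)/(1 + p)
(√(s(x(3), (5 + 1)*(-3 + 5)) + 4) + 12)² = (√((1 + (5 + 1)*(-3 + 5))/(1 + (5 + 1)*(-3 + 5)) + 4) + 12)² = (√((1 + 6*2)/(1 + 6*2) + 4) + 12)² = (√((1 + 12)/(1 + 12) + 4) + 12)² = (√(13/13 + 4) + 12)² = (√((1/13)*13 + 4) + 12)² = (√(1 + 4) + 12)² = (√5 + 12)² = (12 + √5)²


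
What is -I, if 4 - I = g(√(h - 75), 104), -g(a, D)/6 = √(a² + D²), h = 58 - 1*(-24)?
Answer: -4 - 6*√10823 ≈ -628.20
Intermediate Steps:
h = 82 (h = 58 + 24 = 82)
g(a, D) = -6*√(D² + a²) (g(a, D) = -6*√(a² + D²) = -6*√(D² + a²))
I = 4 + 6*√10823 (I = 4 - (-6)*√(104² + (√(82 - 75))²) = 4 - (-6)*√(10816 + (√7)²) = 4 - (-6)*√(10816 + 7) = 4 - (-6)*√10823 = 4 + 6*√10823 ≈ 628.20)
-I = -(4 + 6*√10823) = -4 - 6*√10823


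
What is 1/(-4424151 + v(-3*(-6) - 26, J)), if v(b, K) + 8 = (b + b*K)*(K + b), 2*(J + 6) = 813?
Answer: -1/5684869 ≈ -1.7591e-7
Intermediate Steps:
J = 801/2 (J = -6 + (½)*813 = -6 + 813/2 = 801/2 ≈ 400.50)
v(b, K) = -8 + (K + b)*(b + K*b) (v(b, K) = -8 + (b + b*K)*(K + b) = -8 + (b + K*b)*(K + b) = -8 + (K + b)*(b + K*b))
1/(-4424151 + v(-3*(-6) - 26, J)) = 1/(-4424151 + (-8 + (-3*(-6) - 26)² + 801*(-3*(-6) - 26)/2 + 801*(-3*(-6) - 26)²/2 + (-3*(-6) - 26)*(801/2)²)) = 1/(-4424151 + (-8 + (18 - 26)² + 801*(18 - 26)/2 + 801*(18 - 26)²/2 + (18 - 26)*(641601/4))) = 1/(-4424151 + (-8 + (-8)² + (801/2)*(-8) + (801/2)*(-8)² - 8*641601/4)) = 1/(-4424151 + (-8 + 64 - 3204 + (801/2)*64 - 1283202)) = 1/(-4424151 + (-8 + 64 - 3204 + 25632 - 1283202)) = 1/(-4424151 - 1260718) = 1/(-5684869) = -1/5684869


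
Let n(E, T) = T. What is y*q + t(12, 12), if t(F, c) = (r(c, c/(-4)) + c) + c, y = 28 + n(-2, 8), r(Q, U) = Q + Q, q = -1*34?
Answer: -1176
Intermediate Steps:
q = -34
r(Q, U) = 2*Q
y = 36 (y = 28 + 8 = 36)
t(F, c) = 4*c (t(F, c) = (2*c + c) + c = 3*c + c = 4*c)
y*q + t(12, 12) = 36*(-34) + 4*12 = -1224 + 48 = -1176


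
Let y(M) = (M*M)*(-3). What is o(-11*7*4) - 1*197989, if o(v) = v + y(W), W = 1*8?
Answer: -198489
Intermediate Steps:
W = 8
y(M) = -3*M**2 (y(M) = M**2*(-3) = -3*M**2)
o(v) = -192 + v (o(v) = v - 3*8**2 = v - 3*64 = v - 192 = -192 + v)
o(-11*7*4) - 1*197989 = (-192 - 11*7*4) - 1*197989 = (-192 - 77*4) - 197989 = (-192 - 308) - 197989 = -500 - 197989 = -198489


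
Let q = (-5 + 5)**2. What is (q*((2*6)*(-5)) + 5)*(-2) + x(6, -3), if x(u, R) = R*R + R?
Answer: -4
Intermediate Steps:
x(u, R) = R + R**2 (x(u, R) = R**2 + R = R + R**2)
q = 0 (q = 0**2 = 0)
(q*((2*6)*(-5)) + 5)*(-2) + x(6, -3) = (0*((2*6)*(-5)) + 5)*(-2) - 3*(1 - 3) = (0*(12*(-5)) + 5)*(-2) - 3*(-2) = (0*(-60) + 5)*(-2) + 6 = (0 + 5)*(-2) + 6 = 5*(-2) + 6 = -10 + 6 = -4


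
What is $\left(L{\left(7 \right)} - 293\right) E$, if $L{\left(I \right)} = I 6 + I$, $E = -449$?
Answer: $109556$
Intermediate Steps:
$L{\left(I \right)} = 7 I$ ($L{\left(I \right)} = 6 I + I = 7 I$)
$\left(L{\left(7 \right)} - 293\right) E = \left(7 \cdot 7 - 293\right) \left(-449\right) = \left(49 - 293\right) \left(-449\right) = \left(-244\right) \left(-449\right) = 109556$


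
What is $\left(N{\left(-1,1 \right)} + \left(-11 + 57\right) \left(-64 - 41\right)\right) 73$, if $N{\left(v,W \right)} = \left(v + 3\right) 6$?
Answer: $-351714$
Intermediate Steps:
$N{\left(v,W \right)} = 18 + 6 v$ ($N{\left(v,W \right)} = \left(3 + v\right) 6 = 18 + 6 v$)
$\left(N{\left(-1,1 \right)} + \left(-11 + 57\right) \left(-64 - 41\right)\right) 73 = \left(\left(18 + 6 \left(-1\right)\right) + \left(-11 + 57\right) \left(-64 - 41\right)\right) 73 = \left(\left(18 - 6\right) + 46 \left(-105\right)\right) 73 = \left(12 - 4830\right) 73 = \left(-4818\right) 73 = -351714$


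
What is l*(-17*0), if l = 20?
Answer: 0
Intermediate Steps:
l*(-17*0) = 20*(-17*0) = 20*0 = 0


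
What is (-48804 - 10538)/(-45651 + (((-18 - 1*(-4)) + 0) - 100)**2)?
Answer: 59342/32655 ≈ 1.8172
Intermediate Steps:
(-48804 - 10538)/(-45651 + (((-18 - 1*(-4)) + 0) - 100)**2) = -59342/(-45651 + (((-18 + 4) + 0) - 100)**2) = -59342/(-45651 + ((-14 + 0) - 100)**2) = -59342/(-45651 + (-14 - 100)**2) = -59342/(-45651 + (-114)**2) = -59342/(-45651 + 12996) = -59342/(-32655) = -59342*(-1/32655) = 59342/32655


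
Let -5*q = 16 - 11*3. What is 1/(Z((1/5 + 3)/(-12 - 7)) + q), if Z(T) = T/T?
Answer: 5/22 ≈ 0.22727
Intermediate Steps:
Z(T) = 1
q = 17/5 (q = -(16 - 11*3)/5 = -(16 - 33)/5 = -⅕*(-17) = 17/5 ≈ 3.4000)
1/(Z((1/5 + 3)/(-12 - 7)) + q) = 1/(1 + 17/5) = 1/(22/5) = 5/22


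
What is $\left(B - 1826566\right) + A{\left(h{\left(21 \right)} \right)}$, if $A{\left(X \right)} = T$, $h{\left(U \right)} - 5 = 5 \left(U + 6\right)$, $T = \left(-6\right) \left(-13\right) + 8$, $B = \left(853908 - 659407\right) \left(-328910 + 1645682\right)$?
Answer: $256111644292$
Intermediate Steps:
$B = 256113470772$ ($B = 194501 \cdot 1316772 = 256113470772$)
$T = 86$ ($T = 78 + 8 = 86$)
$h{\left(U \right)} = 35 + 5 U$ ($h{\left(U \right)} = 5 + 5 \left(U + 6\right) = 5 + 5 \left(6 + U\right) = 5 + \left(30 + 5 U\right) = 35 + 5 U$)
$A{\left(X \right)} = 86$
$\left(B - 1826566\right) + A{\left(h{\left(21 \right)} \right)} = \left(256113470772 - 1826566\right) + 86 = 256111644206 + 86 = 256111644292$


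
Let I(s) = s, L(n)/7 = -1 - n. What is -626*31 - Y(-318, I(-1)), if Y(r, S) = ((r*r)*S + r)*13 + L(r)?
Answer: 1297121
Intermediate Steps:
L(n) = -7 - 7*n (L(n) = 7*(-1 - n) = -7 - 7*n)
Y(r, S) = -7 + 6*r + 13*S*r**2 (Y(r, S) = ((r*r)*S + r)*13 + (-7 - 7*r) = (r**2*S + r)*13 + (-7 - 7*r) = (S*r**2 + r)*13 + (-7 - 7*r) = (r + S*r**2)*13 + (-7 - 7*r) = (13*r + 13*S*r**2) + (-7 - 7*r) = -7 + 6*r + 13*S*r**2)
-626*31 - Y(-318, I(-1)) = -626*31 - (-7 + 6*(-318) + 13*(-1)*(-318)**2) = -19406 - (-7 - 1908 + 13*(-1)*101124) = -19406 - (-7 - 1908 - 1314612) = -19406 - 1*(-1316527) = -19406 + 1316527 = 1297121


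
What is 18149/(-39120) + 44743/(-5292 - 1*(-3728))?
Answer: -444682799/15295920 ≈ -29.072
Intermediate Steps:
18149/(-39120) + 44743/(-5292 - 1*(-3728)) = 18149*(-1/39120) + 44743/(-5292 + 3728) = -18149/39120 + 44743/(-1564) = -18149/39120 + 44743*(-1/1564) = -18149/39120 - 44743/1564 = -444682799/15295920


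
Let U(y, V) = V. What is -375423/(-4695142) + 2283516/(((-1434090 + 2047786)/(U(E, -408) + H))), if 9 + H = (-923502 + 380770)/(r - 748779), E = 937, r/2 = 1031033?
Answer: -734626065355723143087/473011481426952848 ≈ -1553.1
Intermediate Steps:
r = 2062066 (r = 2*1031033 = 2062066)
H = -12362315/1313287 (H = -9 + (-923502 + 380770)/(2062066 - 748779) = -9 - 542732/1313287 = -12362315/1313287 ≈ -9.4133)
-375423/(-4695142) + 2283516/(((-1434090 + 2047786)/(U(E, -408) + H))) = -375423/(-4695142) + 2283516/(((-1434090 + 2047786)/(-408 - 12362315/1313287))) = -375423*(-1/4695142) + 2283516/((613696/(-548183411/1313287))) = 375423/4695142 + 2283516/((613696*(-1313287/548183411))) = 375423/4695142 + 2283516/(-805958978752/548183411) = 375423/4695142 + 2283516*(-548183411/805958978752) = 375423/4695142 - 312946397488269/201489744688 = -734626065355723143087/473011481426952848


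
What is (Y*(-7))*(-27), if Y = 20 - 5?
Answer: 2835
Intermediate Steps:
Y = 15
(Y*(-7))*(-27) = (15*(-7))*(-27) = -105*(-27) = 2835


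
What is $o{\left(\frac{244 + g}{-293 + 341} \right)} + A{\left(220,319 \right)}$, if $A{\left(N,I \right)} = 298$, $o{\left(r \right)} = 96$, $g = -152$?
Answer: $394$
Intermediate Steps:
$o{\left(\frac{244 + g}{-293 + 341} \right)} + A{\left(220,319 \right)} = 96 + 298 = 394$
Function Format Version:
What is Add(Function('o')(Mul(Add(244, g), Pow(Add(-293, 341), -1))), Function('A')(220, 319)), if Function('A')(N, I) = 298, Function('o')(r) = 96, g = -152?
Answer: 394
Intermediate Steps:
Add(Function('o')(Mul(Add(244, g), Pow(Add(-293, 341), -1))), Function('A')(220, 319)) = Add(96, 298) = 394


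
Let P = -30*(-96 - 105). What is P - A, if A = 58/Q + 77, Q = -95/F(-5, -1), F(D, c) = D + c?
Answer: 565187/95 ≈ 5949.3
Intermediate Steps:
Q = 95/6 (Q = -95/(-5 - 1) = -95/(-6) = -95*(-⅙) = 95/6 ≈ 15.833)
P = 6030 (P = -30*(-201) = 6030)
A = 7663/95 (A = 58/(95/6) + 77 = 58*(6/95) + 77 = 348/95 + 77 = 7663/95 ≈ 80.663)
P - A = 6030 - 1*7663/95 = 6030 - 7663/95 = 565187/95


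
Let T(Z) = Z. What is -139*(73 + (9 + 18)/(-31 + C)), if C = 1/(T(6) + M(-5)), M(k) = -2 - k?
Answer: -20051/2 ≈ -10026.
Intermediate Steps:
C = ⅑ (C = 1/(6 + (-2 - 1*(-5))) = 1/(6 + (-2 + 5)) = 1/(6 + 3) = 1/9 = ⅑ ≈ 0.11111)
-139*(73 + (9 + 18)/(-31 + C)) = -139*(73 + (9 + 18)/(-31 + ⅑)) = -139*(73 + 27/(-278/9)) = -139*(73 + 27*(-9/278)) = -139*(73 - 243/278) = -139*20051/278 = -20051/2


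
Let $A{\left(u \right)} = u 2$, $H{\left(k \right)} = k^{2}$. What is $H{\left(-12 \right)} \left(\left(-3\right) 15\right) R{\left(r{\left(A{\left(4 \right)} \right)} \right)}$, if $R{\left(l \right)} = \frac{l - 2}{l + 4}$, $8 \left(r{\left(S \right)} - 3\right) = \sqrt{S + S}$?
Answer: $-1296$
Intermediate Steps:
$A{\left(u \right)} = 2 u$
$r{\left(S \right)} = 3 + \frac{\sqrt{2} \sqrt{S}}{8}$ ($r{\left(S \right)} = 3 + \frac{\sqrt{S + S}}{8} = 3 + \frac{\sqrt{2 S}}{8} = 3 + \frac{\sqrt{2} \sqrt{S}}{8}$)
$R{\left(l \right)} = \frac{-2 + l}{4 + l}$
$H{\left(-12 \right)} \left(\left(-3\right) 15\right) R{\left(r{\left(A{\left(4 \right)} \right)} \right)} = \left(-12\right)^{2} \left(\left(-3\right) 15\right) \frac{-2 + \left(3 + \frac{\sqrt{2} \sqrt{2 \cdot 4}}{8}\right)}{4 + \left(3 + \frac{\sqrt{2} \sqrt{2 \cdot 4}}{8}\right)} = 144 \left(-45\right) \frac{-2 + \left(3 + \frac{\sqrt{2} \sqrt{8}}{8}\right)}{4 + \left(3 + \frac{\sqrt{2} \sqrt{8}}{8}\right)} = - 6480 \frac{-2 + \left(3 + \frac{\sqrt{2} \cdot 2 \sqrt{2}}{8}\right)}{4 + \left(3 + \frac{\sqrt{2} \cdot 2 \sqrt{2}}{8}\right)} = - 6480 \frac{-2 + \left(3 + \frac{1}{2}\right)}{4 + \left(3 + \frac{1}{2}\right)} = - 6480 \frac{-2 + \frac{7}{2}}{4 + \frac{7}{2}} = - 6480 \frac{1}{\frac{15}{2}} \cdot \frac{3}{2} = - 6480 \cdot \frac{2}{15} \cdot \frac{3}{2} = \left(-6480\right) \frac{1}{5} = -1296$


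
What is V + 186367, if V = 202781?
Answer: 389148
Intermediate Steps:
V + 186367 = 202781 + 186367 = 389148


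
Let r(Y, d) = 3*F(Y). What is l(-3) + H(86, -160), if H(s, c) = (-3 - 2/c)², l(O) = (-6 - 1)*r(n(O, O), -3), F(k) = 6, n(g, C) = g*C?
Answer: -749279/6400 ≈ -117.07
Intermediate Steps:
n(g, C) = C*g
r(Y, d) = 18 (r(Y, d) = 3*6 = 18)
l(O) = -126 (l(O) = (-6 - 1)*18 = -7*18 = -126)
l(-3) + H(86, -160) = -126 + (2 + 3*(-160))²/(-160)² = -126 + (2 - 480)²/25600 = -126 + (1/25600)*(-478)² = -126 + (1/25600)*228484 = -126 + 57121/6400 = -749279/6400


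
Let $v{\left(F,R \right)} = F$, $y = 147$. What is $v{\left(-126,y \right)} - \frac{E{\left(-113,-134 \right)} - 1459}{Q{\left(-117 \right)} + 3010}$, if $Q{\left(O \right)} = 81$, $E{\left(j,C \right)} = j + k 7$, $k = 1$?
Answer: $- \frac{387901}{3091} \approx -125.49$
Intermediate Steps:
$E{\left(j,C \right)} = 7 + j$ ($E{\left(j,C \right)} = j + 1 \cdot 7 = j + 7 = 7 + j$)
$v{\left(-126,y \right)} - \frac{E{\left(-113,-134 \right)} - 1459}{Q{\left(-117 \right)} + 3010} = -126 - \frac{\left(7 - 113\right) - 1459}{81 + 3010} = -126 - \frac{-106 - 1459}{3091} = -126 - \left(-1565\right) \frac{1}{3091} = -126 - - \frac{1565}{3091} = -126 + \frac{1565}{3091} = - \frac{387901}{3091}$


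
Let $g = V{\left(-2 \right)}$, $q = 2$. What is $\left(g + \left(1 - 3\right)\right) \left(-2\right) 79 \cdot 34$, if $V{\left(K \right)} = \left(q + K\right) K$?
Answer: $10744$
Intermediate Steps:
$V{\left(K \right)} = K \left(2 + K\right)$ ($V{\left(K \right)} = \left(2 + K\right) K = K \left(2 + K\right)$)
$g = 0$ ($g = - 2 \left(2 - 2\right) = \left(-2\right) 0 = 0$)
$\left(g + \left(1 - 3\right)\right) \left(-2\right) 79 \cdot 34 = \left(0 + \left(1 - 3\right)\right) \left(-2\right) 79 \cdot 34 = \left(0 - 2\right) \left(-2\right) 79 \cdot 34 = \left(-2\right) \left(-2\right) 79 \cdot 34 = 4 \cdot 79 \cdot 34 = 316 \cdot 34 = 10744$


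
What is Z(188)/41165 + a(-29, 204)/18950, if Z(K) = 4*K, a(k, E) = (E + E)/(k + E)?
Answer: 251061532/13651343125 ≈ 0.018391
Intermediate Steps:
a(k, E) = 2*E/(E + k) (a(k, E) = (2*E)/(E + k) = 2*E/(E + k))
Z(188)/41165 + a(-29, 204)/18950 = (4*188)/41165 + (2*204/(204 - 29))/18950 = 752*(1/41165) + (2*204/175)*(1/18950) = 752/41165 + (2*204*(1/175))*(1/18950) = 752/41165 + (408/175)*(1/18950) = 752/41165 + 204/1658125 = 251061532/13651343125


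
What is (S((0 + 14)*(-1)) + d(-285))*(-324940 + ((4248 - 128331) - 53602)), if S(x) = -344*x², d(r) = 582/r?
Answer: 643910273850/19 ≈ 3.3890e+10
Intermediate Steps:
(S((0 + 14)*(-1)) + d(-285))*(-324940 + ((4248 - 128331) - 53602)) = (-344*(0 + 14)² + 582/(-285))*(-324940 + ((4248 - 128331) - 53602)) = (-344*(14*(-1))² + 582*(-1/285))*(-324940 + (-124083 - 53602)) = (-344*(-14)² - 194/95)*(-324940 - 177685) = (-344*196 - 194/95)*(-502625) = (-67424 - 194/95)*(-502625) = -6405474/95*(-502625) = 643910273850/19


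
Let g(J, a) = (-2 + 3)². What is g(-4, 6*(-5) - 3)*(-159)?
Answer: -159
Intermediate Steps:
g(J, a) = 1 (g(J, a) = 1² = 1)
g(-4, 6*(-5) - 3)*(-159) = 1*(-159) = -159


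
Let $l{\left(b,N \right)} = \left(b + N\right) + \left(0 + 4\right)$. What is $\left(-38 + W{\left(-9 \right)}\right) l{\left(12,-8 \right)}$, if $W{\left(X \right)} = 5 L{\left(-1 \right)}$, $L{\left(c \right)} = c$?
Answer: $-344$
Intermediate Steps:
$l{\left(b,N \right)} = 4 + N + b$ ($l{\left(b,N \right)} = \left(N + b\right) + 4 = 4 + N + b$)
$W{\left(X \right)} = -5$ ($W{\left(X \right)} = 5 \left(-1\right) = -5$)
$\left(-38 + W{\left(-9 \right)}\right) l{\left(12,-8 \right)} = \left(-38 - 5\right) \left(4 - 8 + 12\right) = \left(-43\right) 8 = -344$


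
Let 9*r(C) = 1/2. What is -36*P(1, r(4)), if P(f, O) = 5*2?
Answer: -360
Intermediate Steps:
r(C) = 1/18 (r(C) = (⅑)/2 = (⅑)*(½) = 1/18)
P(f, O) = 10
-36*P(1, r(4)) = -36*10 = -360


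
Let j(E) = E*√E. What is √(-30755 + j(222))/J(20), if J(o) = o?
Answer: √(-30755 + 222*√222)/20 ≈ 8.2836*I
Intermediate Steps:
j(E) = E^(3/2)
√(-30755 + j(222))/J(20) = √(-30755 + 222^(3/2))/20 = √(-30755 + 222*√222)*(1/20) = √(-30755 + 222*√222)/20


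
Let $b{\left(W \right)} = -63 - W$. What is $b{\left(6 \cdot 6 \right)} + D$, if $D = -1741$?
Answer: $-1840$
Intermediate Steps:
$b{\left(6 \cdot 6 \right)} + D = \left(-63 - 6 \cdot 6\right) - 1741 = \left(-63 - 36\right) - 1741 = -99 - 1741 = -1840$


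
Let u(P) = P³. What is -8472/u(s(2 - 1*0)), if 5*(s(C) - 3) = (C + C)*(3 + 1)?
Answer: -1059000/29791 ≈ -35.548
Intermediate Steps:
s(C) = 3 + 8*C/5 (s(C) = 3 + ((C + C)*(3 + 1))/5 = 3 + ((2*C)*4)/5 = 3 + (8*C)/5 = 3 + 8*C/5)
-8472/u(s(2 - 1*0)) = -8472/(3 + 8*(2 - 1*0)/5)³ = -8472/(3 + 8*(2 + 0)/5)³ = -8472/(3 + (8/5)*2)³ = -8472/(3 + 16/5)³ = -8472/((31/5)³) = -8472/29791/125 = -8472*125/29791 = -1059000/29791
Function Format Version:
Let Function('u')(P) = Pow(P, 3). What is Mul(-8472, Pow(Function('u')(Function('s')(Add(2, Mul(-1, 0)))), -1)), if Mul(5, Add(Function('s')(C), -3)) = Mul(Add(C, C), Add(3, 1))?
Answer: Rational(-1059000, 29791) ≈ -35.548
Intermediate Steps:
Function('s')(C) = Add(3, Mul(Rational(8, 5), C)) (Function('s')(C) = Add(3, Mul(Rational(1, 5), Mul(Add(C, C), Add(3, 1)))) = Add(3, Mul(Rational(1, 5), Mul(Mul(2, C), 4))) = Add(3, Mul(Rational(1, 5), Mul(8, C))) = Add(3, Mul(Rational(8, 5), C)))
Mul(-8472, Pow(Function('u')(Function('s')(Add(2, Mul(-1, 0)))), -1)) = Mul(-8472, Pow(Pow(Add(3, Mul(Rational(8, 5), Add(2, Mul(-1, 0)))), 3), -1)) = Mul(-8472, Pow(Pow(Add(3, Mul(Rational(8, 5), Add(2, 0))), 3), -1)) = Mul(-8472, Pow(Pow(Add(3, Mul(Rational(8, 5), 2)), 3), -1)) = Mul(-8472, Pow(Pow(Add(3, Rational(16, 5)), 3), -1)) = Mul(-8472, Pow(Pow(Rational(31, 5), 3), -1)) = Mul(-8472, Pow(Rational(29791, 125), -1)) = Mul(-8472, Rational(125, 29791)) = Rational(-1059000, 29791)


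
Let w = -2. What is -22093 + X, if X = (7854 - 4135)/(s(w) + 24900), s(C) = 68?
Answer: -551614305/24968 ≈ -22093.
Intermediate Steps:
X = 3719/24968 (X = (7854 - 4135)/(68 + 24900) = 3719/24968 ≈ 0.14895)
-22093 + X = -22093 + 3719/24968 = -551614305/24968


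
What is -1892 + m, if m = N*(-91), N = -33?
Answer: 1111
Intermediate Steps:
m = 3003 (m = -33*(-91) = 3003)
-1892 + m = -1892 + 3003 = 1111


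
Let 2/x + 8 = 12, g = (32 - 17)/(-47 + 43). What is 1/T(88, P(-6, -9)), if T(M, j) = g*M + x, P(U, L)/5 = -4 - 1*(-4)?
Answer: -2/659 ≈ -0.0030349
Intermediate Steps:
g = -15/4 (g = 15/(-4) = 15*(-1/4) = -15/4 ≈ -3.7500)
P(U, L) = 0 (P(U, L) = 5*(-4 - 1*(-4)) = 5*(-4 + 4) = 5*0 = 0)
x = 1/2 (x = 2/(-8 + 12) = 2/4 = 2*(1/4) = 1/2 ≈ 0.50000)
T(M, j) = 1/2 - 15*M/4 (T(M, j) = -15*M/4 + 1/2 = 1/2 - 15*M/4)
1/T(88, P(-6, -9)) = 1/(1/2 - 15/4*88) = 1/(1/2 - 330) = 1/(-659/2) = -2/659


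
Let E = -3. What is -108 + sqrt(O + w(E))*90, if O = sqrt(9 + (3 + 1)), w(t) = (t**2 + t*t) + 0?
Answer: -108 + 90*sqrt(18 + sqrt(13)) ≈ 310.34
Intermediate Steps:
w(t) = 2*t**2 (w(t) = (t**2 + t**2) + 0 = 2*t**2 + 0 = 2*t**2)
O = sqrt(13) (O = sqrt(9 + 4) = sqrt(13) ≈ 3.6056)
-108 + sqrt(O + w(E))*90 = -108 + sqrt(sqrt(13) + 2*(-3)**2)*90 = -108 + sqrt(sqrt(13) + 2*9)*90 = -108 + sqrt(sqrt(13) + 18)*90 = -108 + sqrt(18 + sqrt(13))*90 = -108 + 90*sqrt(18 + sqrt(13))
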